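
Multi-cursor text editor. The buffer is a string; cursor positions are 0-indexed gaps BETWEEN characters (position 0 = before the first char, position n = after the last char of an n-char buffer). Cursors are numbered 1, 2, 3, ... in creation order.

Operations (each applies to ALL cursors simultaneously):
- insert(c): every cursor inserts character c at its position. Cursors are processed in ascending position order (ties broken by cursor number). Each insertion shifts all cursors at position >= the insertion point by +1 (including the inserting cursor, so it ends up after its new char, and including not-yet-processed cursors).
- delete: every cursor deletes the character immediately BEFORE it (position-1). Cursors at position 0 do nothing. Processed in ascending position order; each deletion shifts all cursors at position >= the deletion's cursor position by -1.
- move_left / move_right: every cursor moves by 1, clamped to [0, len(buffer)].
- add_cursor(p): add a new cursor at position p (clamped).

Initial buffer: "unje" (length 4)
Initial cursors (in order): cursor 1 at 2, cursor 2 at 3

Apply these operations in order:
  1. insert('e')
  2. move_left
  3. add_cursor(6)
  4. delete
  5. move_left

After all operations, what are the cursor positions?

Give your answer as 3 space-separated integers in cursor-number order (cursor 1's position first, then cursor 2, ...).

Answer: 0 1 2

Derivation:
After op 1 (insert('e')): buffer="unejee" (len 6), cursors c1@3 c2@5, authorship ..1.2.
After op 2 (move_left): buffer="unejee" (len 6), cursors c1@2 c2@4, authorship ..1.2.
After op 3 (add_cursor(6)): buffer="unejee" (len 6), cursors c1@2 c2@4 c3@6, authorship ..1.2.
After op 4 (delete): buffer="uee" (len 3), cursors c1@1 c2@2 c3@3, authorship .12
After op 5 (move_left): buffer="uee" (len 3), cursors c1@0 c2@1 c3@2, authorship .12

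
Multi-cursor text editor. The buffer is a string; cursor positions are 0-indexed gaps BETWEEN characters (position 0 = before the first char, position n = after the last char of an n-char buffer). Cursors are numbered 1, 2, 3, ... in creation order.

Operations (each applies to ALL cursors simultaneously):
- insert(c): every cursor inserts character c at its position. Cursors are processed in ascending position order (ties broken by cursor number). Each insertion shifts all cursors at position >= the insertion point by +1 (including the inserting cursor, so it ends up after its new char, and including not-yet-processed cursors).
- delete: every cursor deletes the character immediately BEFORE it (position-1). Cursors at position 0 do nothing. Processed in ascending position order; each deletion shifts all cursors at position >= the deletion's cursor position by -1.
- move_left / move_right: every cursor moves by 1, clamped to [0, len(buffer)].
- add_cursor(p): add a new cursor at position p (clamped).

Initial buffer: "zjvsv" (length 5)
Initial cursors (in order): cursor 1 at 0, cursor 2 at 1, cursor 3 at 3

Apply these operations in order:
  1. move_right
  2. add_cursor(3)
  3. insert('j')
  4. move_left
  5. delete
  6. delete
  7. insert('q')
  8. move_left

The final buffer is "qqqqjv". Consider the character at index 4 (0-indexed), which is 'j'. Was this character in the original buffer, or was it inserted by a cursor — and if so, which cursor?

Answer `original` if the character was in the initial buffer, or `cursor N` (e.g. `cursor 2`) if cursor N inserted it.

Answer: cursor 3

Derivation:
After op 1 (move_right): buffer="zjvsv" (len 5), cursors c1@1 c2@2 c3@4, authorship .....
After op 2 (add_cursor(3)): buffer="zjvsv" (len 5), cursors c1@1 c2@2 c4@3 c3@4, authorship .....
After op 3 (insert('j')): buffer="zjjjvjsjv" (len 9), cursors c1@2 c2@4 c4@6 c3@8, authorship .1.2.4.3.
After op 4 (move_left): buffer="zjjjvjsjv" (len 9), cursors c1@1 c2@3 c4@5 c3@7, authorship .1.2.4.3.
After op 5 (delete): buffer="jjjjv" (len 5), cursors c1@0 c2@1 c4@2 c3@3, authorship 1243.
After op 6 (delete): buffer="jv" (len 2), cursors c1@0 c2@0 c3@0 c4@0, authorship 3.
After op 7 (insert('q')): buffer="qqqqjv" (len 6), cursors c1@4 c2@4 c3@4 c4@4, authorship 12343.
After op 8 (move_left): buffer="qqqqjv" (len 6), cursors c1@3 c2@3 c3@3 c4@3, authorship 12343.
Authorship (.=original, N=cursor N): 1 2 3 4 3 .
Index 4: author = 3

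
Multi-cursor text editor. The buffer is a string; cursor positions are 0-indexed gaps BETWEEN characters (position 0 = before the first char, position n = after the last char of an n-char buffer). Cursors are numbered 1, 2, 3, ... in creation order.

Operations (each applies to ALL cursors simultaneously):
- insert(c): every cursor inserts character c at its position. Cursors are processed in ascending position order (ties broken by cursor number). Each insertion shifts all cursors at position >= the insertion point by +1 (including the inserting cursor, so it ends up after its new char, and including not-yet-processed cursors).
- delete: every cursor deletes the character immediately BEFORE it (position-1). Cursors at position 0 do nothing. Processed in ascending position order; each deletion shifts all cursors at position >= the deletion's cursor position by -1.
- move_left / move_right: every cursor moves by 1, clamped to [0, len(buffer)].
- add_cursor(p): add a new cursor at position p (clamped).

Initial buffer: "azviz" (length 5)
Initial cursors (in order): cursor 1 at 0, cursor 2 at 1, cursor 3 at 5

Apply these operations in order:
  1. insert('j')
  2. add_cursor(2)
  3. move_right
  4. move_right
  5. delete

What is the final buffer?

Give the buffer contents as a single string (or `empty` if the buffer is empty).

After op 1 (insert('j')): buffer="jajzvizj" (len 8), cursors c1@1 c2@3 c3@8, authorship 1.2....3
After op 2 (add_cursor(2)): buffer="jajzvizj" (len 8), cursors c1@1 c4@2 c2@3 c3@8, authorship 1.2....3
After op 3 (move_right): buffer="jajzvizj" (len 8), cursors c1@2 c4@3 c2@4 c3@8, authorship 1.2....3
After op 4 (move_right): buffer="jajzvizj" (len 8), cursors c1@3 c4@4 c2@5 c3@8, authorship 1.2....3
After op 5 (delete): buffer="jaiz" (len 4), cursors c1@2 c2@2 c4@2 c3@4, authorship 1...

Answer: jaiz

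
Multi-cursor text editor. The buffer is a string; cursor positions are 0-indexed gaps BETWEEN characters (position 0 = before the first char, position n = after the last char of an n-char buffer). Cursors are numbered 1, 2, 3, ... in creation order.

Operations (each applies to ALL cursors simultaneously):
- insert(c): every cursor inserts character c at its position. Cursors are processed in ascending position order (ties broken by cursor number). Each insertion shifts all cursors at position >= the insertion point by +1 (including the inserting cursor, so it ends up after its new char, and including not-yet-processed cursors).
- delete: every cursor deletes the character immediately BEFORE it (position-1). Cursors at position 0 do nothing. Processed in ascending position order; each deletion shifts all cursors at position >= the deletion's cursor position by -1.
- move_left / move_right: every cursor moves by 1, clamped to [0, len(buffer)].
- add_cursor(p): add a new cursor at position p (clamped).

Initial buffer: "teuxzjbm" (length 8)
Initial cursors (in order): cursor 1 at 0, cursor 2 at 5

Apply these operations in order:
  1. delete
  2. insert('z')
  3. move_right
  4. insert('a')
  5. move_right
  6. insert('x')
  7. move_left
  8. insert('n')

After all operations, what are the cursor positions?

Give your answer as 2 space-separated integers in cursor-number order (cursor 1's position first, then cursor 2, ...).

Answer: 5 13

Derivation:
After op 1 (delete): buffer="teuxjbm" (len 7), cursors c1@0 c2@4, authorship .......
After op 2 (insert('z')): buffer="zteuxzjbm" (len 9), cursors c1@1 c2@6, authorship 1....2...
After op 3 (move_right): buffer="zteuxzjbm" (len 9), cursors c1@2 c2@7, authorship 1....2...
After op 4 (insert('a')): buffer="ztaeuxzjabm" (len 11), cursors c1@3 c2@9, authorship 1.1...2.2..
After op 5 (move_right): buffer="ztaeuxzjabm" (len 11), cursors c1@4 c2@10, authorship 1.1...2.2..
After op 6 (insert('x')): buffer="ztaexuxzjabxm" (len 13), cursors c1@5 c2@12, authorship 1.1.1..2.2.2.
After op 7 (move_left): buffer="ztaexuxzjabxm" (len 13), cursors c1@4 c2@11, authorship 1.1.1..2.2.2.
After op 8 (insert('n')): buffer="ztaenxuxzjabnxm" (len 15), cursors c1@5 c2@13, authorship 1.1.11..2.2.22.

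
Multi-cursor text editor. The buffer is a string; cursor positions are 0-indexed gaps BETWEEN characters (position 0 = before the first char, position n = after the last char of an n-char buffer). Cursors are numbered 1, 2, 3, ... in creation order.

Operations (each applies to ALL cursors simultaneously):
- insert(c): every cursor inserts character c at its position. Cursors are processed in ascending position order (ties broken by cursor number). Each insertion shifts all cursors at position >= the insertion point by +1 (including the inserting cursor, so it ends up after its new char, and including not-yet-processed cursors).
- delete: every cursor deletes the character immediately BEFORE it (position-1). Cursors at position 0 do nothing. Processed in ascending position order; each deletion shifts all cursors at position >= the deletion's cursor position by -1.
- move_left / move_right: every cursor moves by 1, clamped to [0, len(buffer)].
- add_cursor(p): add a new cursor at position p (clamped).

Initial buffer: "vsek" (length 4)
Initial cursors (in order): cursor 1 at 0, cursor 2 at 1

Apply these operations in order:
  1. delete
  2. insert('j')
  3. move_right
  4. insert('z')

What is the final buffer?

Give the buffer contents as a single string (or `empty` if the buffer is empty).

Answer: jjszzek

Derivation:
After op 1 (delete): buffer="sek" (len 3), cursors c1@0 c2@0, authorship ...
After op 2 (insert('j')): buffer="jjsek" (len 5), cursors c1@2 c2@2, authorship 12...
After op 3 (move_right): buffer="jjsek" (len 5), cursors c1@3 c2@3, authorship 12...
After op 4 (insert('z')): buffer="jjszzek" (len 7), cursors c1@5 c2@5, authorship 12.12..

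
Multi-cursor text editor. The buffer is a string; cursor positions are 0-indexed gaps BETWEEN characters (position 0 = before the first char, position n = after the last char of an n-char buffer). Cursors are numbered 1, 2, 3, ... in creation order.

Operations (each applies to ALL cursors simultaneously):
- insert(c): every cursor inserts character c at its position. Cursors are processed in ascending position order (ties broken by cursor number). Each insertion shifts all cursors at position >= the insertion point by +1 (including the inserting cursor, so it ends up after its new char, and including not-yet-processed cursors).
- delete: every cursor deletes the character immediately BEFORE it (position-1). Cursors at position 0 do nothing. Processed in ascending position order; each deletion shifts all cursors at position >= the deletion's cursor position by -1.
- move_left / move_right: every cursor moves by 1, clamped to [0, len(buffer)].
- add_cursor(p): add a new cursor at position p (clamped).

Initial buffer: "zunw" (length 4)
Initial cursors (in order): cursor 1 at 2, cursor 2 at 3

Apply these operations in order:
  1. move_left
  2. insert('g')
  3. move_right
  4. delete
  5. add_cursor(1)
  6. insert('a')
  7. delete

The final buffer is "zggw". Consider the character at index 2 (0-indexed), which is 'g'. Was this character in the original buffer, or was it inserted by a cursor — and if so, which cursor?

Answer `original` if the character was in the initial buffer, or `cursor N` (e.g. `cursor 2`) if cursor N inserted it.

After op 1 (move_left): buffer="zunw" (len 4), cursors c1@1 c2@2, authorship ....
After op 2 (insert('g')): buffer="zgugnw" (len 6), cursors c1@2 c2@4, authorship .1.2..
After op 3 (move_right): buffer="zgugnw" (len 6), cursors c1@3 c2@5, authorship .1.2..
After op 4 (delete): buffer="zggw" (len 4), cursors c1@2 c2@3, authorship .12.
After op 5 (add_cursor(1)): buffer="zggw" (len 4), cursors c3@1 c1@2 c2@3, authorship .12.
After op 6 (insert('a')): buffer="zagagaw" (len 7), cursors c3@2 c1@4 c2@6, authorship .31122.
After op 7 (delete): buffer="zggw" (len 4), cursors c3@1 c1@2 c2@3, authorship .12.
Authorship (.=original, N=cursor N): . 1 2 .
Index 2: author = 2

Answer: cursor 2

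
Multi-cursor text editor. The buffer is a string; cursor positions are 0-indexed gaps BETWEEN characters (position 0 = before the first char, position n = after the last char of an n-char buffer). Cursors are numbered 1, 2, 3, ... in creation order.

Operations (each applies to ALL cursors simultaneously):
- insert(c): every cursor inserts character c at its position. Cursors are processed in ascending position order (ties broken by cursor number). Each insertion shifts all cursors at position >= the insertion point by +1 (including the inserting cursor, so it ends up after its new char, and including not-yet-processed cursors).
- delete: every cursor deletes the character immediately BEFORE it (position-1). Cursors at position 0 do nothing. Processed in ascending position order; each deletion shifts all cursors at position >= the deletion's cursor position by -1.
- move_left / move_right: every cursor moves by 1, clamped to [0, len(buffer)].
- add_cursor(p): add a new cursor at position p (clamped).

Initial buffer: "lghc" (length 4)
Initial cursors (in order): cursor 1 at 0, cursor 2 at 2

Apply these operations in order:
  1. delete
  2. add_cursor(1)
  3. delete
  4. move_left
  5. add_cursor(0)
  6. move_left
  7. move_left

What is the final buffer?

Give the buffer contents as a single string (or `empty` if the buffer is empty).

After op 1 (delete): buffer="lhc" (len 3), cursors c1@0 c2@1, authorship ...
After op 2 (add_cursor(1)): buffer="lhc" (len 3), cursors c1@0 c2@1 c3@1, authorship ...
After op 3 (delete): buffer="hc" (len 2), cursors c1@0 c2@0 c3@0, authorship ..
After op 4 (move_left): buffer="hc" (len 2), cursors c1@0 c2@0 c3@0, authorship ..
After op 5 (add_cursor(0)): buffer="hc" (len 2), cursors c1@0 c2@0 c3@0 c4@0, authorship ..
After op 6 (move_left): buffer="hc" (len 2), cursors c1@0 c2@0 c3@0 c4@0, authorship ..
After op 7 (move_left): buffer="hc" (len 2), cursors c1@0 c2@0 c3@0 c4@0, authorship ..

Answer: hc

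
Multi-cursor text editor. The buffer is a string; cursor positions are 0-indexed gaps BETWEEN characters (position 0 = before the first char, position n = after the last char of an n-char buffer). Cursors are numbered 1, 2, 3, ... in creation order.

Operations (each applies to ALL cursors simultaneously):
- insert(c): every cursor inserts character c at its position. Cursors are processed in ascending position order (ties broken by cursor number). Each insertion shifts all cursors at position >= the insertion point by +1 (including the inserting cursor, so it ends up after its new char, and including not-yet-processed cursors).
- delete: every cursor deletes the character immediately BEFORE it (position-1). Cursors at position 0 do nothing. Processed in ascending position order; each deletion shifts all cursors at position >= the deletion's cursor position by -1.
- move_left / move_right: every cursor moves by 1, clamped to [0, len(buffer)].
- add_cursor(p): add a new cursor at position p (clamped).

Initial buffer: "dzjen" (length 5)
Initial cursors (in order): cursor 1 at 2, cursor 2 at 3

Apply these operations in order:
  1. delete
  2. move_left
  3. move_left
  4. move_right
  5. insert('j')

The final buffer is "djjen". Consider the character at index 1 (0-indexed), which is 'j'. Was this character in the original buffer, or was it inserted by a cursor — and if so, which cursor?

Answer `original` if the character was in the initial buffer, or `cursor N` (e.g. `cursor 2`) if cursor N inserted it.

After op 1 (delete): buffer="den" (len 3), cursors c1@1 c2@1, authorship ...
After op 2 (move_left): buffer="den" (len 3), cursors c1@0 c2@0, authorship ...
After op 3 (move_left): buffer="den" (len 3), cursors c1@0 c2@0, authorship ...
After op 4 (move_right): buffer="den" (len 3), cursors c1@1 c2@1, authorship ...
After op 5 (insert('j')): buffer="djjen" (len 5), cursors c1@3 c2@3, authorship .12..
Authorship (.=original, N=cursor N): . 1 2 . .
Index 1: author = 1

Answer: cursor 1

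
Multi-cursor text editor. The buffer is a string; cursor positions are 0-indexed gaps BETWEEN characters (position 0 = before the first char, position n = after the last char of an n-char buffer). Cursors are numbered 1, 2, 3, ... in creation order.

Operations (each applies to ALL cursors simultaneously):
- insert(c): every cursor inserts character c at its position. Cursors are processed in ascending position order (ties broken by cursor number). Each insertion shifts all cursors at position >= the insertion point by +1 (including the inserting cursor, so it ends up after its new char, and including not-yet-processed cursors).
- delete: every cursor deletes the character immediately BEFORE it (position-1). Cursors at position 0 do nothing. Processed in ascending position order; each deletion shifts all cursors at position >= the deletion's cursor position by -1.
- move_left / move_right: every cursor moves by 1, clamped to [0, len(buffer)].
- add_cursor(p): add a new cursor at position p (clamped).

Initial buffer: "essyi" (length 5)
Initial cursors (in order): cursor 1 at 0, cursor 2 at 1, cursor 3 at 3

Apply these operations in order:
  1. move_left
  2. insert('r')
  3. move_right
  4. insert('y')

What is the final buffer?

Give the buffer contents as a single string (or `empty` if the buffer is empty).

After op 1 (move_left): buffer="essyi" (len 5), cursors c1@0 c2@0 c3@2, authorship .....
After op 2 (insert('r')): buffer="rresrsyi" (len 8), cursors c1@2 c2@2 c3@5, authorship 12..3...
After op 3 (move_right): buffer="rresrsyi" (len 8), cursors c1@3 c2@3 c3@6, authorship 12..3...
After op 4 (insert('y')): buffer="rreyysrsyyi" (len 11), cursors c1@5 c2@5 c3@9, authorship 12.12.3.3..

Answer: rreyysrsyyi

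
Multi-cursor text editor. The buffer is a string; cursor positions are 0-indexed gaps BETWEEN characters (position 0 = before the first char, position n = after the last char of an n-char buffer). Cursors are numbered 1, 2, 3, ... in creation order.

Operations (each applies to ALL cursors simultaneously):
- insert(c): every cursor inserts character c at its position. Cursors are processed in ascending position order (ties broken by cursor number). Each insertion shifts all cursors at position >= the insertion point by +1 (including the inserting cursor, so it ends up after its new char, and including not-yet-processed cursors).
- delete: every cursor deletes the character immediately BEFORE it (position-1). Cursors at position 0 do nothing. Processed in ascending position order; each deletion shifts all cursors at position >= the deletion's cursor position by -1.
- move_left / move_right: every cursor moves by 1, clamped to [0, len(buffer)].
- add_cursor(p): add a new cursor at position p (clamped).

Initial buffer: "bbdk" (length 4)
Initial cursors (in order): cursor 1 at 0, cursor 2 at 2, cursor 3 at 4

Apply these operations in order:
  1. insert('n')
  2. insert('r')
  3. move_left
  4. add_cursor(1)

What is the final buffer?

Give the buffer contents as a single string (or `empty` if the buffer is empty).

After op 1 (insert('n')): buffer="nbbndkn" (len 7), cursors c1@1 c2@4 c3@7, authorship 1..2..3
After op 2 (insert('r')): buffer="nrbbnrdknr" (len 10), cursors c1@2 c2@6 c3@10, authorship 11..22..33
After op 3 (move_left): buffer="nrbbnrdknr" (len 10), cursors c1@1 c2@5 c3@9, authorship 11..22..33
After op 4 (add_cursor(1)): buffer="nrbbnrdknr" (len 10), cursors c1@1 c4@1 c2@5 c3@9, authorship 11..22..33

Answer: nrbbnrdknr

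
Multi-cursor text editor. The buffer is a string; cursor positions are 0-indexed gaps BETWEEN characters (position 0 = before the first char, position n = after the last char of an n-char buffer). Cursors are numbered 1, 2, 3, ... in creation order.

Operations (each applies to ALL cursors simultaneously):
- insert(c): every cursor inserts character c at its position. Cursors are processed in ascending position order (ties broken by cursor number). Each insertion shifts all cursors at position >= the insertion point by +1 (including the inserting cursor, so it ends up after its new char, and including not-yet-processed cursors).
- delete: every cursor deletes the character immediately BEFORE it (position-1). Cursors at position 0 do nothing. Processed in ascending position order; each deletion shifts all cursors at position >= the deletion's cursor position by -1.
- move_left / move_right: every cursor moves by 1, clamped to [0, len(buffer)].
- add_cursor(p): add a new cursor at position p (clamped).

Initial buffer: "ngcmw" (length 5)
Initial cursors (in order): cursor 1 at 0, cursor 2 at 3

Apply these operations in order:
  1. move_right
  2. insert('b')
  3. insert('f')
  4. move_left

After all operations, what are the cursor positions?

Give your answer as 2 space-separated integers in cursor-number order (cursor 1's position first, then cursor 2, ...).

After op 1 (move_right): buffer="ngcmw" (len 5), cursors c1@1 c2@4, authorship .....
After op 2 (insert('b')): buffer="nbgcmbw" (len 7), cursors c1@2 c2@6, authorship .1...2.
After op 3 (insert('f')): buffer="nbfgcmbfw" (len 9), cursors c1@3 c2@8, authorship .11...22.
After op 4 (move_left): buffer="nbfgcmbfw" (len 9), cursors c1@2 c2@7, authorship .11...22.

Answer: 2 7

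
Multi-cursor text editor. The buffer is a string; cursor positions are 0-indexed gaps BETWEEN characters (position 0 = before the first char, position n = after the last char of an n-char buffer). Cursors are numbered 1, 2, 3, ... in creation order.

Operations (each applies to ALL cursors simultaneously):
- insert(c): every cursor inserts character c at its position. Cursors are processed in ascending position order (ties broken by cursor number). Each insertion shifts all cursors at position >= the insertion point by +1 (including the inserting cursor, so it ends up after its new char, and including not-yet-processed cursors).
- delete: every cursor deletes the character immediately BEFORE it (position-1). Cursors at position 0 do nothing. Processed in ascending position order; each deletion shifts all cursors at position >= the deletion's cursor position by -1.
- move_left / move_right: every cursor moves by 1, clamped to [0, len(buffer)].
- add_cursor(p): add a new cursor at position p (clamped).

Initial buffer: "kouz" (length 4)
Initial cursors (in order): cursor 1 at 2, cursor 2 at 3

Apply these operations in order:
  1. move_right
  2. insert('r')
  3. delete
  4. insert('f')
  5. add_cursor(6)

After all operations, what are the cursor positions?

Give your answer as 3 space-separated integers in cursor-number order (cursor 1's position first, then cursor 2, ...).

After op 1 (move_right): buffer="kouz" (len 4), cursors c1@3 c2@4, authorship ....
After op 2 (insert('r')): buffer="kourzr" (len 6), cursors c1@4 c2@6, authorship ...1.2
After op 3 (delete): buffer="kouz" (len 4), cursors c1@3 c2@4, authorship ....
After op 4 (insert('f')): buffer="koufzf" (len 6), cursors c1@4 c2@6, authorship ...1.2
After op 5 (add_cursor(6)): buffer="koufzf" (len 6), cursors c1@4 c2@6 c3@6, authorship ...1.2

Answer: 4 6 6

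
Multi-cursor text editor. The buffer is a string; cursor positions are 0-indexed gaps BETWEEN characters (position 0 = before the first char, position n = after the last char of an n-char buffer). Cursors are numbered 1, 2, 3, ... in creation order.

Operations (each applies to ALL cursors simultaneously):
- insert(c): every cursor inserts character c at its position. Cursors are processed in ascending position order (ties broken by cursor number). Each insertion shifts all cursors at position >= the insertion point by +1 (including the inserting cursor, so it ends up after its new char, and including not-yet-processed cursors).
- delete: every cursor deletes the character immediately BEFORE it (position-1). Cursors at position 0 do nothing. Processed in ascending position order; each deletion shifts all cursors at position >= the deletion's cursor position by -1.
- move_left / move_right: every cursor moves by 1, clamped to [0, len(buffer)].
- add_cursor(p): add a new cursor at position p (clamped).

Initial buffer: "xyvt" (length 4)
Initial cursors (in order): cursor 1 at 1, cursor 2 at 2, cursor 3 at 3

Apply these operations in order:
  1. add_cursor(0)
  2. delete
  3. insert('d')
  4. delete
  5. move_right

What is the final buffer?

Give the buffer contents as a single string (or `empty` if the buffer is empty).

Answer: t

Derivation:
After op 1 (add_cursor(0)): buffer="xyvt" (len 4), cursors c4@0 c1@1 c2@2 c3@3, authorship ....
After op 2 (delete): buffer="t" (len 1), cursors c1@0 c2@0 c3@0 c4@0, authorship .
After op 3 (insert('d')): buffer="ddddt" (len 5), cursors c1@4 c2@4 c3@4 c4@4, authorship 1234.
After op 4 (delete): buffer="t" (len 1), cursors c1@0 c2@0 c3@0 c4@0, authorship .
After op 5 (move_right): buffer="t" (len 1), cursors c1@1 c2@1 c3@1 c4@1, authorship .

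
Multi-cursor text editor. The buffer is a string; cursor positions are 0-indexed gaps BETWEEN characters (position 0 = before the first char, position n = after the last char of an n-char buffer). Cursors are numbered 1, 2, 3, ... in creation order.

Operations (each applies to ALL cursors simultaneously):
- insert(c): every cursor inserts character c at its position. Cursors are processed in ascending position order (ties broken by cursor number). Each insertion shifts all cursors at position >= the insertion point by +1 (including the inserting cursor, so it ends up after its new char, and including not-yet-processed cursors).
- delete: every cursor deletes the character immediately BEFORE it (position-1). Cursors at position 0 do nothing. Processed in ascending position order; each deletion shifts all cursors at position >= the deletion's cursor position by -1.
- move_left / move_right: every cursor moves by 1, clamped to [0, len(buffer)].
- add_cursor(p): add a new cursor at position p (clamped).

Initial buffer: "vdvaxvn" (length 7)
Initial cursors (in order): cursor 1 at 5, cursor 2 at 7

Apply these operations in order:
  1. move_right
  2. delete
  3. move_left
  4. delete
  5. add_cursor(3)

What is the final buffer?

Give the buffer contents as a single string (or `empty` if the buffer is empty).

After op 1 (move_right): buffer="vdvaxvn" (len 7), cursors c1@6 c2@7, authorship .......
After op 2 (delete): buffer="vdvax" (len 5), cursors c1@5 c2@5, authorship .....
After op 3 (move_left): buffer="vdvax" (len 5), cursors c1@4 c2@4, authorship .....
After op 4 (delete): buffer="vdx" (len 3), cursors c1@2 c2@2, authorship ...
After op 5 (add_cursor(3)): buffer="vdx" (len 3), cursors c1@2 c2@2 c3@3, authorship ...

Answer: vdx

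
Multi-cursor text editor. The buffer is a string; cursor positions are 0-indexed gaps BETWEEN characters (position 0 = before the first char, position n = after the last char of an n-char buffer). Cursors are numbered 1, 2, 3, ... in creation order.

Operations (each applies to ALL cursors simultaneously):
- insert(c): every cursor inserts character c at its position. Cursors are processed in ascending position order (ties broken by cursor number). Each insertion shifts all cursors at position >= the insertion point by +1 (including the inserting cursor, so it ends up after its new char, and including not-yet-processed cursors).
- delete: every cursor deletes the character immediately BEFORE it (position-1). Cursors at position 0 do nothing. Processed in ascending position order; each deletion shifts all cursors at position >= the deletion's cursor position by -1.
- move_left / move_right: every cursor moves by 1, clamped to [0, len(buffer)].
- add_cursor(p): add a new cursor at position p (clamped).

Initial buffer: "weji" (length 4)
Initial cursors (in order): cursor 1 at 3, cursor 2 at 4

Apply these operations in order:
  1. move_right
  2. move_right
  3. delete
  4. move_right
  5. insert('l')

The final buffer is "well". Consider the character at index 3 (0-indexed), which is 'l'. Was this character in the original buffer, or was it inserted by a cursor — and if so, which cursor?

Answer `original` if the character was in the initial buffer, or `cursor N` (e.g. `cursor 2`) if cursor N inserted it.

Answer: cursor 2

Derivation:
After op 1 (move_right): buffer="weji" (len 4), cursors c1@4 c2@4, authorship ....
After op 2 (move_right): buffer="weji" (len 4), cursors c1@4 c2@4, authorship ....
After op 3 (delete): buffer="we" (len 2), cursors c1@2 c2@2, authorship ..
After op 4 (move_right): buffer="we" (len 2), cursors c1@2 c2@2, authorship ..
After op 5 (insert('l')): buffer="well" (len 4), cursors c1@4 c2@4, authorship ..12
Authorship (.=original, N=cursor N): . . 1 2
Index 3: author = 2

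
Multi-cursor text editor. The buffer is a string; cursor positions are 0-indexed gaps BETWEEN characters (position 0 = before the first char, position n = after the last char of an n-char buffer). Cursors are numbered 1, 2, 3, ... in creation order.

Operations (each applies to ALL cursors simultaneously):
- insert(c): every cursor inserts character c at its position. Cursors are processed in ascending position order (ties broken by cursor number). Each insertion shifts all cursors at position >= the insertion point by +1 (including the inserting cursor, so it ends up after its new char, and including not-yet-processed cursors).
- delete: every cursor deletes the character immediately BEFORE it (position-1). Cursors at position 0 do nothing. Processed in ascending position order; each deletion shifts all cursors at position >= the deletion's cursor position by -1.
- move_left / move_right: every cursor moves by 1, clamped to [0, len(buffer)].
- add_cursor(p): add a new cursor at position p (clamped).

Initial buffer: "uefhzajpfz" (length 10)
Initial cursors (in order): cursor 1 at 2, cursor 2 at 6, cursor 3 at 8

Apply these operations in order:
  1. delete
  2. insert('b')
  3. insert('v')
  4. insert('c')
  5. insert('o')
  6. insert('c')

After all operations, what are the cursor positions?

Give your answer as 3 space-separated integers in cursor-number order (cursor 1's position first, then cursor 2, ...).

Answer: 6 14 20

Derivation:
After op 1 (delete): buffer="ufhzjfz" (len 7), cursors c1@1 c2@4 c3@5, authorship .......
After op 2 (insert('b')): buffer="ubfhzbjbfz" (len 10), cursors c1@2 c2@6 c3@8, authorship .1...2.3..
After op 3 (insert('v')): buffer="ubvfhzbvjbvfz" (len 13), cursors c1@3 c2@8 c3@11, authorship .11...22.33..
After op 4 (insert('c')): buffer="ubvcfhzbvcjbvcfz" (len 16), cursors c1@4 c2@10 c3@14, authorship .111...222.333..
After op 5 (insert('o')): buffer="ubvcofhzbvcojbvcofz" (len 19), cursors c1@5 c2@12 c3@17, authorship .1111...2222.3333..
After op 6 (insert('c')): buffer="ubvcocfhzbvcocjbvcocfz" (len 22), cursors c1@6 c2@14 c3@20, authorship .11111...22222.33333..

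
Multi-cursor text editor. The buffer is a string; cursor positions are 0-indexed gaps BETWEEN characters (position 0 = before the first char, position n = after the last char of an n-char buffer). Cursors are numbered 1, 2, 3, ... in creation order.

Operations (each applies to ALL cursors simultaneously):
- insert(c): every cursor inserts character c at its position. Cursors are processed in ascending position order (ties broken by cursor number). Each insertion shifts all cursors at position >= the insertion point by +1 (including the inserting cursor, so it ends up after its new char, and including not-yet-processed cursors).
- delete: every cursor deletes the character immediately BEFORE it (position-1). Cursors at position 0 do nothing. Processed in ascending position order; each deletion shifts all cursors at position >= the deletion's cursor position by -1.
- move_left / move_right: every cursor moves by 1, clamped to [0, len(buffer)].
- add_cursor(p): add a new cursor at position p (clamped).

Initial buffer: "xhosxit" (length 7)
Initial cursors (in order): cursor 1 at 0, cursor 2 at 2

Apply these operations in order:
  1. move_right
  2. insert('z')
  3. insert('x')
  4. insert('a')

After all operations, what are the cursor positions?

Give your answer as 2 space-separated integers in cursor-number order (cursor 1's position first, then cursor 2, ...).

After op 1 (move_right): buffer="xhosxit" (len 7), cursors c1@1 c2@3, authorship .......
After op 2 (insert('z')): buffer="xzhozsxit" (len 9), cursors c1@2 c2@5, authorship .1..2....
After op 3 (insert('x')): buffer="xzxhozxsxit" (len 11), cursors c1@3 c2@7, authorship .11..22....
After op 4 (insert('a')): buffer="xzxahozxasxit" (len 13), cursors c1@4 c2@9, authorship .111..222....

Answer: 4 9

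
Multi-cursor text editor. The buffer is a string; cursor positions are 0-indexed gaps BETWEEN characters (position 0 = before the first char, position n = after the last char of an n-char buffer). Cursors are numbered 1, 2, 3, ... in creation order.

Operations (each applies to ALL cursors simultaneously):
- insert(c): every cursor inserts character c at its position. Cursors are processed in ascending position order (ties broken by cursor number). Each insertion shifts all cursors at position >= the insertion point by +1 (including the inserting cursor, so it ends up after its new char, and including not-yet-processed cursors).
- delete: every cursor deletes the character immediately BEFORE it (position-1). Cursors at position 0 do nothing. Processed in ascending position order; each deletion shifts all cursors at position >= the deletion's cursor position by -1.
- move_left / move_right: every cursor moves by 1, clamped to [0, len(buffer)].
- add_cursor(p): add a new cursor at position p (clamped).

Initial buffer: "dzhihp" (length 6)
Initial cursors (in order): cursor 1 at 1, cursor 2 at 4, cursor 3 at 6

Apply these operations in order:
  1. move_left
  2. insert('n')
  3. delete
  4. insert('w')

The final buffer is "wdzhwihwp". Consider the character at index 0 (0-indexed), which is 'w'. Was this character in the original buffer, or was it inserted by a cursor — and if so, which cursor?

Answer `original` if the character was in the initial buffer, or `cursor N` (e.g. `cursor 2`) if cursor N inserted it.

Answer: cursor 1

Derivation:
After op 1 (move_left): buffer="dzhihp" (len 6), cursors c1@0 c2@3 c3@5, authorship ......
After op 2 (insert('n')): buffer="ndzhnihnp" (len 9), cursors c1@1 c2@5 c3@8, authorship 1...2..3.
After op 3 (delete): buffer="dzhihp" (len 6), cursors c1@0 c2@3 c3@5, authorship ......
After op 4 (insert('w')): buffer="wdzhwihwp" (len 9), cursors c1@1 c2@5 c3@8, authorship 1...2..3.
Authorship (.=original, N=cursor N): 1 . . . 2 . . 3 .
Index 0: author = 1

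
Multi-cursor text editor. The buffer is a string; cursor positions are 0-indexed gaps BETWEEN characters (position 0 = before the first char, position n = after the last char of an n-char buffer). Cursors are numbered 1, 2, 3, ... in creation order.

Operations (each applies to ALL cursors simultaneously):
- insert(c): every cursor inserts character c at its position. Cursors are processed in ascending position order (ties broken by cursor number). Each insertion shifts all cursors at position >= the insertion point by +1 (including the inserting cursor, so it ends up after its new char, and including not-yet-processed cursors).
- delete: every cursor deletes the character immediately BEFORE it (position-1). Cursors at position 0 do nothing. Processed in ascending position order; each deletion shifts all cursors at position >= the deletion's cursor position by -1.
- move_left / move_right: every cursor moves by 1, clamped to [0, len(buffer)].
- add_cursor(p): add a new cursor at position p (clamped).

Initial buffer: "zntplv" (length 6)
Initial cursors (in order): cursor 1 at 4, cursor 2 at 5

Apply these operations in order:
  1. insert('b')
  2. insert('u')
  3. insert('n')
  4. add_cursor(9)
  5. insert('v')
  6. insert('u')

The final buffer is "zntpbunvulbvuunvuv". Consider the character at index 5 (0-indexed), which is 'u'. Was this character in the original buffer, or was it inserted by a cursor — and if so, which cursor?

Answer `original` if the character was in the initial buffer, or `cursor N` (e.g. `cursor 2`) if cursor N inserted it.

After op 1 (insert('b')): buffer="zntpblbv" (len 8), cursors c1@5 c2@7, authorship ....1.2.
After op 2 (insert('u')): buffer="zntpbulbuv" (len 10), cursors c1@6 c2@9, authorship ....11.22.
After op 3 (insert('n')): buffer="zntpbunlbunv" (len 12), cursors c1@7 c2@11, authorship ....111.222.
After op 4 (add_cursor(9)): buffer="zntpbunlbunv" (len 12), cursors c1@7 c3@9 c2@11, authorship ....111.222.
After op 5 (insert('v')): buffer="zntpbunvlbvunvv" (len 15), cursors c1@8 c3@11 c2@14, authorship ....1111.23222.
After op 6 (insert('u')): buffer="zntpbunvulbvuunvuv" (len 18), cursors c1@9 c3@13 c2@17, authorship ....11111.2332222.
Authorship (.=original, N=cursor N): . . . . 1 1 1 1 1 . 2 3 3 2 2 2 2 .
Index 5: author = 1

Answer: cursor 1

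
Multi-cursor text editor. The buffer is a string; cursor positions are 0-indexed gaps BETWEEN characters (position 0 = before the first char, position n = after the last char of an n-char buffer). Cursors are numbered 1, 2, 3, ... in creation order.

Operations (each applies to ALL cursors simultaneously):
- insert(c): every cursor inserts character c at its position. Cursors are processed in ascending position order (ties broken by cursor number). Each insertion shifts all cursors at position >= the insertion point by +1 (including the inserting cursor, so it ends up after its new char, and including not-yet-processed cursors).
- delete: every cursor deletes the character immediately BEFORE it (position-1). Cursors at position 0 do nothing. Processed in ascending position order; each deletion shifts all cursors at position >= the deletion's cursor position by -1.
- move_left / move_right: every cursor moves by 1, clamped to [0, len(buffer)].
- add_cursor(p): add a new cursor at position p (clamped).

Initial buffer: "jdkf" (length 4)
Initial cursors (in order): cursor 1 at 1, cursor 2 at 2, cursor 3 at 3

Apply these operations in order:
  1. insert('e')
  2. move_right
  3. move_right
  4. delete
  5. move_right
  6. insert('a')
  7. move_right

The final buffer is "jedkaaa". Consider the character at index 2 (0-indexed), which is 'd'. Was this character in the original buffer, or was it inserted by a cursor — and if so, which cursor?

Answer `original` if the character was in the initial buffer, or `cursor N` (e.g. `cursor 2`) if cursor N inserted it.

After op 1 (insert('e')): buffer="jedekef" (len 7), cursors c1@2 c2@4 c3@6, authorship .1.2.3.
After op 2 (move_right): buffer="jedekef" (len 7), cursors c1@3 c2@5 c3@7, authorship .1.2.3.
After op 3 (move_right): buffer="jedekef" (len 7), cursors c1@4 c2@6 c3@7, authorship .1.2.3.
After op 4 (delete): buffer="jedk" (len 4), cursors c1@3 c2@4 c3@4, authorship .1..
After op 5 (move_right): buffer="jedk" (len 4), cursors c1@4 c2@4 c3@4, authorship .1..
After op 6 (insert('a')): buffer="jedkaaa" (len 7), cursors c1@7 c2@7 c3@7, authorship .1..123
After op 7 (move_right): buffer="jedkaaa" (len 7), cursors c1@7 c2@7 c3@7, authorship .1..123
Authorship (.=original, N=cursor N): . 1 . . 1 2 3
Index 2: author = original

Answer: original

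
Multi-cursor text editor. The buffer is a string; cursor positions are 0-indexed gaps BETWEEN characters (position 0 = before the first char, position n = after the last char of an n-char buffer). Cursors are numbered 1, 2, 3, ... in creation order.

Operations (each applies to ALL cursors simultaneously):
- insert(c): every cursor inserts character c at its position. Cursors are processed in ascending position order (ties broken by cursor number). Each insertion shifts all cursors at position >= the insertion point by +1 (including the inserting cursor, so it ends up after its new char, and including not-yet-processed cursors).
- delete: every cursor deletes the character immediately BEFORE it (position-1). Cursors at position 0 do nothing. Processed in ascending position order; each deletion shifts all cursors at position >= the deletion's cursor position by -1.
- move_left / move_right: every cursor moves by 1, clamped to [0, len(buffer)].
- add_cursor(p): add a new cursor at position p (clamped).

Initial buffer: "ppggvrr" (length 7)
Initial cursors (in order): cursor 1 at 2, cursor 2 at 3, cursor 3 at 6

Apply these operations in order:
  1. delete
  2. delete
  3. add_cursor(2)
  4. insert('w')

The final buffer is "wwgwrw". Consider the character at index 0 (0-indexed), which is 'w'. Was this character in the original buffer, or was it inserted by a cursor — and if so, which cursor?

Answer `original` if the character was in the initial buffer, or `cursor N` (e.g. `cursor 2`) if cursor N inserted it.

Answer: cursor 1

Derivation:
After op 1 (delete): buffer="pgvr" (len 4), cursors c1@1 c2@1 c3@3, authorship ....
After op 2 (delete): buffer="gr" (len 2), cursors c1@0 c2@0 c3@1, authorship ..
After op 3 (add_cursor(2)): buffer="gr" (len 2), cursors c1@0 c2@0 c3@1 c4@2, authorship ..
After op 4 (insert('w')): buffer="wwgwrw" (len 6), cursors c1@2 c2@2 c3@4 c4@6, authorship 12.3.4
Authorship (.=original, N=cursor N): 1 2 . 3 . 4
Index 0: author = 1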